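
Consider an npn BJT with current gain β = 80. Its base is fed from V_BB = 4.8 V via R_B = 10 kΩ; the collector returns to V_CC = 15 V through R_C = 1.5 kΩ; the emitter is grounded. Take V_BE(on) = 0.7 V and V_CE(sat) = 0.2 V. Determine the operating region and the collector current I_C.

saturation; I_C ≈ 9.9 mA

Assume active: I_B = (4.8 − 0.7)/10 = 0.41 mA, giving I_C = β·I_B = 32.8 mA.
But then V_CE = 15 − 32.8×1.5 = -34.2 V < V_CE(sat) = 0.2 V — impossible in the active region.
So the transistor is saturated. With V_CE = 0.2 V, I_C = (V_CC − 0.2)/R_C = 14.8/1.5 = 9.87 mA.
Check: β·I_B = 32.8 mA > I_C = 9.87 mA, confirming saturation.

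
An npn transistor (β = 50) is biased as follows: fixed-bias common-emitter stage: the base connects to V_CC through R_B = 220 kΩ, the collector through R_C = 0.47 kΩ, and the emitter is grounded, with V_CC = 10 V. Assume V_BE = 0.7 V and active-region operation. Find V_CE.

V_CE ≈ 9 V

Base loop: V_CC = I_B·R_B + V_BE, so I_B = (10 − 0.7)/220 kΩ = 0.0423 mA.
In the active region I_C = β·I_B = 50 × 0.0423 = 2.11 mA.
Collector loop: V_CE = V_CC − I_C·R_C = 10 − 2.11×0.47 = 9.01 V.
Since V_CE = 9.01 V > V_CE(sat) ≈ 0.2 V, the transistor is in the active region as assumed.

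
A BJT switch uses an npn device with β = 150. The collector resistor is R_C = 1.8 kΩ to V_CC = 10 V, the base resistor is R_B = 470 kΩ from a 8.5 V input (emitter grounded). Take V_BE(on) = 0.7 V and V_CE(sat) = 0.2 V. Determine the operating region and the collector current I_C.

active; I_C ≈ 2.5 mA

Assume active. Base-emitter loop: I_B = (V_BB − V_BE)/R_B = (8.5 − 0.7)/470 = 0.0166 mA.
I_C = β·I_B = 150×0.0166 = 2.49 mA.
V_CE = V_CC − I_C·R_C = 10 − 2.49×1.8 = 5.52 V > V_CE(sat), so the active-region assumption holds.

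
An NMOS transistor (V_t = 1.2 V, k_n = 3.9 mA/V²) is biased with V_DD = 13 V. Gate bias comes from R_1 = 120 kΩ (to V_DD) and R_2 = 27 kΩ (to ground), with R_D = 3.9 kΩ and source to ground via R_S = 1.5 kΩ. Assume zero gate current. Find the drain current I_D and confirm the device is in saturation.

V_G = V_DD·R_2/(R_1+R_2) = 13×27/147 = 2.39 V.
Assume saturation: I_D = (k_n/2)(V_GS − V_t)² with V_GS = V_G − I_D·R_S = 2.39 − 1.5·I_D.
Substituting gives 4.39·I_D² − 7.95·I_D + 2.75 = 0, with roots I_D = 0.466 or 1.35 mA.
The root I_D = 1.35 mA gives V_GS = 0.369 V ≤ V_t, so take I_D = 0.466 mA.
Then V_GS = 1.69 V and V_DS = V_DD − I_D(R_D+R_S) = 13 − 0.466×5.4 = 10.5 V.
Saturation requires V_DS ≥ V_GS − V_t = 0.489 V; 10.5 ≥ 0.489 ✓.

I_D ≈ 0.47 mA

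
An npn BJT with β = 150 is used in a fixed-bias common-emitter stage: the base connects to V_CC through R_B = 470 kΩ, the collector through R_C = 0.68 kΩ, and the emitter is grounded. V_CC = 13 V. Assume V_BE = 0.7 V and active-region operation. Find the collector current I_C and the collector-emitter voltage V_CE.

Base loop: V_CC = I_B·R_B + V_BE, so I_B = (13 − 0.7)/470 kΩ = 0.0262 mA.
In the active region I_C = β·I_B = 150 × 0.0262 = 3.93 mA.
Collector loop: V_CE = V_CC − I_C·R_C = 13 − 3.93×0.68 = 10.3 V.
Since V_CE = 10.3 V > V_CE(sat) ≈ 0.2 V, the transistor is in the active region as assumed.

I_C ≈ 3.9 mA, V_CE ≈ 10 V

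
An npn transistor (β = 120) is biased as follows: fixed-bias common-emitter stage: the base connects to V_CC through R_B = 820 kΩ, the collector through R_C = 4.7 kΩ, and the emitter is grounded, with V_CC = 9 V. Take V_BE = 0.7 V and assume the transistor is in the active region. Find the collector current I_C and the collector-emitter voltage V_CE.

I_C ≈ 1.2 mA, V_CE ≈ 3.3 V

Base loop: V_CC = I_B·R_B + V_BE, so I_B = (9 − 0.7)/820 kΩ = 0.0101 mA.
In the active region I_C = β·I_B = 120 × 0.0101 = 1.21 mA.
Collector loop: V_CE = V_CC − I_C·R_C = 9 − 1.21×4.7 = 3.29 V.
Since V_CE = 3.29 V > V_CE(sat) ≈ 0.2 V, the transistor is in the active region as assumed.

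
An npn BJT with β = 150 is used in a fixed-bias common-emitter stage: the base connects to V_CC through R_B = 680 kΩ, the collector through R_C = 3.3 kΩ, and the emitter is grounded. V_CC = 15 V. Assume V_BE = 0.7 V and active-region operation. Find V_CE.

V_CE ≈ 4.6 V

Base loop: V_CC = I_B·R_B + V_BE, so I_B = (15 − 0.7)/680 kΩ = 0.021 mA.
In the active region I_C = β·I_B = 150 × 0.021 = 3.15 mA.
Collector loop: V_CE = V_CC − I_C·R_C = 15 − 3.15×3.3 = 4.59 V.
Since V_CE = 4.59 V > V_CE(sat) ≈ 0.2 V, the transistor is in the active region as assumed.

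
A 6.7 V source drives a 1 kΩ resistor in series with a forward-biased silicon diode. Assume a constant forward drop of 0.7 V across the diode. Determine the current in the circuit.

KVL around the loop: 6.7 = V_D + I·R = 0.7 + I × 1 kΩ.
So I = (6.7 − 0.7) / 1 kΩ = 6 / 1 = 6 mA.

I ≈ 6 mA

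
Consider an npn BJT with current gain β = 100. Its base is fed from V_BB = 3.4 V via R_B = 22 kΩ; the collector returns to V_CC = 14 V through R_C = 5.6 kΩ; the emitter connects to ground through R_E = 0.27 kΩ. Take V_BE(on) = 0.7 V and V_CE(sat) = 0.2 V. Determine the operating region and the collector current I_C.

Assume active: I_B = (3.4 − 0.7)/(22 + 101×0.27) = 0.0548 mA, I_C = β·I_B = 5.48 mA.
Then V_CE = 14 − 5.48×5.6 − 5.53×0.27 = -18.2 V < 0.2 V — the active assumption fails.
Re-solve with V_CE = 0.2 V. KCL at the emitter: V_E/R_E = (V_BB−0.7−V_E)/R_B + (V_CC−0.2−V_E)/R_C, giving V_E = 0.659 V.
I_C = (V_CC − 0.2 − V_E)/R_C = (13.8 − 0.659)/5.6 = 2.35 mA.
Check: I_B = (2.7 − 0.659)/22 = 0.0928 mA, and β·I_B = 9.28 mA > I_C, confirming saturation.

saturation; I_C ≈ 2.3 mA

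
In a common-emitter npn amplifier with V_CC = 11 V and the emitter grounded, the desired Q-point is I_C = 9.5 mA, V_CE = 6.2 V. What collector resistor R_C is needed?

R_C ≈ 0.51 kΩ

Collector loop: V_CC = I_C·R_C + V_CE.
R_C = (V_CC − V_CE)/I_C = (11 − 6.2)/9.5 = 0.505 kΩ.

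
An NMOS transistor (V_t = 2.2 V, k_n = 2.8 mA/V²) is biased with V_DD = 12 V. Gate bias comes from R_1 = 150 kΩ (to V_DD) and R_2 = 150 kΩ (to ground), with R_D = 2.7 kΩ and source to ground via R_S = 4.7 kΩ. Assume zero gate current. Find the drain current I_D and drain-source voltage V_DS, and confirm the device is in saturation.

I_D ≈ 0.66 mA, V_DS ≈ 7.1 V

V_G = V_DD·R_2/(R_1+R_2) = 12×150/300 = 6 V.
Assume saturation: I_D = (k_n/2)(V_GS − V_t)² with V_GS = V_G − I_D·R_S = 6 − 4.7·I_D.
Substituting gives 30.9·I_D² − 51·I_D + 20.2 = 0, with roots I_D = 0.662 or 0.987 mA.
The root I_D = 0.987 mA gives V_GS = 1.36 V ≤ V_t, so take I_D = 0.662 mA.
Then V_GS = 2.89 V and V_DS = V_DD − I_D(R_D+R_S) = 12 − 0.662×7.4 = 7.1 V.
Saturation requires V_DS ≥ V_GS − V_t = 0.688 V; 7.1 ≥ 0.688 ✓.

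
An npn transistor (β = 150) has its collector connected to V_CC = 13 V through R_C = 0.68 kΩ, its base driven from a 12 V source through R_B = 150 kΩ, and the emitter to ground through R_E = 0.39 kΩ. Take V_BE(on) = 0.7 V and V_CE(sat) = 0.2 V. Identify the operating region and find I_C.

active; I_C ≈ 8.1 mA

Assume active. Base-emitter loop: I_B = (V_BB − V_BE)/(R_B + (β+1)R_E) = (12 − 0.7)/(150 + 151×0.39) = 0.0541 mA.
I_C = β·I_B = 150×0.0541 = 8.11 mA.
V_CE = V_CC − I_C·R_C − I_E·R_E = 13 − 8.11×0.68 − 8.17×0.39 = 4.3 V > V_CE(sat), so the active-region assumption holds.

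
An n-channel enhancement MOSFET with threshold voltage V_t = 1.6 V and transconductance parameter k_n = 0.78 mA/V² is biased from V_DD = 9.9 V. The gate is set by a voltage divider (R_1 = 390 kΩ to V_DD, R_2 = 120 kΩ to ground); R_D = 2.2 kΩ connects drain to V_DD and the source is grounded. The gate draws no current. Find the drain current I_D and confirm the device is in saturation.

V_G = V_DD·R_2/(R_1+R_2) = 9.9×120/510 = 2.33 V. With the source grounded, V_GS = V_G = 2.33 V.
Assume saturation: I_D = (k_n/2)(V_GS − V_t)² = (0.78/2)×(2.33 − 1.6)² = 0.39×0.729² = 0.207 mA.
V_DS = V_DD − I_D·R_D = 9.9 − 0.207×2.2 = 9.44 V.
Saturation requires V_DS ≥ V_GS − V_t = 0.729 V; 9.44 ≥ 0.729 ✓.

I_D ≈ 0.21 mA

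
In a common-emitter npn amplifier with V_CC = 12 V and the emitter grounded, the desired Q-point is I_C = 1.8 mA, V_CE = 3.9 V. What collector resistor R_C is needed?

Collector loop: V_CC = I_C·R_C + V_CE.
R_C = (V_CC − V_CE)/I_C = (12 − 3.9)/1.8 = 4.5 kΩ.

R_C ≈ 4.5 kΩ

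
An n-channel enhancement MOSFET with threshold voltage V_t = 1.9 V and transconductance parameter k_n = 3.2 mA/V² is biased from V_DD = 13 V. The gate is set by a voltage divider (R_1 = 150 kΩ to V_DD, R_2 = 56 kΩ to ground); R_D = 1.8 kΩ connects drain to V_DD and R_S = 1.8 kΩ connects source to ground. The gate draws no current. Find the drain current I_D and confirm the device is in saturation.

V_G = V_DD·R_2/(R_1+R_2) = 13×56/206 = 3.53 V.
Assume saturation: I_D = (k_n/2)(V_GS − V_t)² with V_GS = V_G − I_D·R_S = 3.53 − 1.8·I_D.
Substituting gives 5.18·I_D² − 10.4·I_D + 4.27 = 0, with roots I_D = 0.575 or 1.43 mA.
The root I_D = 1.43 mA gives V_GS = 0.953 V ≤ V_t, so take I_D = 0.575 mA.
Then V_GS = 2.5 V and V_DS = V_DD − I_D(R_D+R_S) = 13 − 0.575×3.6 = 10.9 V.
Saturation requires V_DS ≥ V_GS − V_t = 0.599 V; 10.9 ≥ 0.599 ✓.

I_D ≈ 0.57 mA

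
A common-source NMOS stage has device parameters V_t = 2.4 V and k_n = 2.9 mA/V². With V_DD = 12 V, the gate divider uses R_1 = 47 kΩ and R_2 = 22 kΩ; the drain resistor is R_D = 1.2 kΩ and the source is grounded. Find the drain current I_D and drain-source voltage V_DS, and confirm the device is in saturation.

V_G = V_DD·R_2/(R_1+R_2) = 12×22/69 = 3.83 V. With the source grounded, V_GS = V_G = 3.83 V.
Assume saturation: I_D = (k_n/2)(V_GS − V_t)² = (2.9/2)×(3.83 − 2.4)² = 1.45×1.43² = 2.95 mA.
V_DS = V_DD − I_D·R_D = 12 − 2.95×1.2 = 8.46 V.
Saturation requires V_DS ≥ V_GS − V_t = 1.43 V; 8.46 ≥ 1.43 ✓.

I_D ≈ 2.9 mA, V_DS ≈ 8.5 V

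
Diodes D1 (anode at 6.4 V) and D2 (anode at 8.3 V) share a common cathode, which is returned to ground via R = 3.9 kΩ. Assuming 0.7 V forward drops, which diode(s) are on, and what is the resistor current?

Only D2 conducts; I_R ≈ 1.9 mA

Assume both conduct. Then node N would need to be at both 6.4−0.7 = 5.7 V and 8.3−0.7 = 7.6 V, which is impossible.
Assume only D2 conducts: V_N = 8.3 − 0.7 = 7.6 V, so I_R = 7.6/3.9 = 1.95 mA.
Check D1: its anode-to-cathode voltage is 6.4 − 7.6 = -1.2 V < 0.7 V, so it is off. The assumption is consistent.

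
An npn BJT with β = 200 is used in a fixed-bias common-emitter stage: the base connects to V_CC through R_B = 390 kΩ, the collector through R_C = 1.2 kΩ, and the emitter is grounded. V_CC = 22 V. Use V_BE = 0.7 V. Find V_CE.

V_CE ≈ 8.9 V

Base loop: V_CC = I_B·R_B + V_BE, so I_B = (22 − 0.7)/390 kΩ = 0.0546 mA.
In the active region I_C = β·I_B = 200 × 0.0546 = 10.9 mA.
Collector loop: V_CE = V_CC − I_C·R_C = 22 − 10.9×1.2 = 8.89 V.
Since V_CE = 8.89 V > V_CE(sat) ≈ 0.2 V, the transistor is in the active region as assumed.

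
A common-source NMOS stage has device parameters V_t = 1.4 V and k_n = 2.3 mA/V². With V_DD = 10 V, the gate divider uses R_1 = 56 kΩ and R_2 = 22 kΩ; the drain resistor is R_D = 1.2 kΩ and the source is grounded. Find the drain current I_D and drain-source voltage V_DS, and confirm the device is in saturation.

I_D ≈ 2.3 mA, V_DS ≈ 7.2 V

V_G = V_DD·R_2/(R_1+R_2) = 10×22/78 = 2.82 V. With the source grounded, V_GS = V_G = 2.82 V.
Assume saturation: I_D = (k_n/2)(V_GS − V_t)² = (2.3/2)×(2.82 − 1.4)² = 1.15×1.42² = 2.32 mA.
V_DS = V_DD − I_D·R_D = 10 − 2.32×1.2 = 7.22 V.
Saturation requires V_DS ≥ V_GS − V_t = 1.42 V; 7.22 ≥ 1.42 ✓.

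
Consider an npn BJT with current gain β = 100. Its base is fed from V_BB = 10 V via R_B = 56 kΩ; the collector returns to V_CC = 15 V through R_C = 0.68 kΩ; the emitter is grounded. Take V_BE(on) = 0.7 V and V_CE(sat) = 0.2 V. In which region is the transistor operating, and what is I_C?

active; I_C ≈ 17 mA

Assume active. Base-emitter loop: I_B = (V_BB − V_BE)/R_B = (10 − 0.7)/56 = 0.166 mA.
I_C = β·I_B = 100×0.166 = 16.6 mA.
V_CE = V_CC − I_C·R_C = 15 − 16.6×0.68 = 3.71 V > V_CE(sat), so the active-region assumption holds.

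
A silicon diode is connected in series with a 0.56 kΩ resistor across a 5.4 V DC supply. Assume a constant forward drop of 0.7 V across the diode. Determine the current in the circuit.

KVL around the loop: 5.4 = V_D + I·R = 0.7 + I × 0.56 kΩ.
So I = (5.4 − 0.7) / 0.56 kΩ = 4.7 / 0.56 = 8.39 mA.

I ≈ 8.4 mA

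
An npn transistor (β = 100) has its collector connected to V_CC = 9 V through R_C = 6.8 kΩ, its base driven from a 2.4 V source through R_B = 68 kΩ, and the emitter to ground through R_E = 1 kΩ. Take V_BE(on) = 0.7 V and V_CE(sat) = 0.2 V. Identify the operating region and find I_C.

Assume active. Base-emitter loop: I_B = (V_BB − V_BE)/(R_B + (β+1)R_E) = (2.4 − 0.7)/(68 + 101×1) = 0.0101 mA.
I_C = β·I_B = 100×0.0101 = 1.01 mA.
V_CE = V_CC − I_C·R_C − I_E·R_E = 9 − 1.01×6.8 − 1.02×1 = 1.14 V > V_CE(sat), so the active-region assumption holds.

active; I_C ≈ 1 mA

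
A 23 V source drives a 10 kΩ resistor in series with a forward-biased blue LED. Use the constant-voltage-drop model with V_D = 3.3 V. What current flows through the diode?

I ≈ 2 mA

KVL around the loop: 23 = V_D + I·R = 3.3 + I × 10 kΩ.
So I = (23 − 3.3) / 10 kΩ = 19.7 / 10 = 1.97 mA.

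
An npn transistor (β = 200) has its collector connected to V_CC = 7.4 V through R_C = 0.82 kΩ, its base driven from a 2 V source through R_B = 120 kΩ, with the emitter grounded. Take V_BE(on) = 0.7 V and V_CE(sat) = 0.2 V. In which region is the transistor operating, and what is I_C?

active; I_C ≈ 2.2 mA

Assume active. Base-emitter loop: I_B = (V_BB − V_BE)/R_B = (2 − 0.7)/120 = 0.0108 mA.
I_C = β·I_B = 200×0.0108 = 2.17 mA.
V_CE = V_CC − I_C·R_C = 7.4 − 2.17×0.82 = 5.62 V > V_CE(sat), so the active-region assumption holds.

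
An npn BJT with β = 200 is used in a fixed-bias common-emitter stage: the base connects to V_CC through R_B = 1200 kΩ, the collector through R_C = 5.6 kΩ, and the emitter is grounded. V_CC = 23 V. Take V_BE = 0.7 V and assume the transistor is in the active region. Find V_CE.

V_CE ≈ 2.2 V

Base loop: V_CC = I_B·R_B + V_BE, so I_B = (23 − 0.7)/1200 kΩ = 0.0186 mA.
In the active region I_C = β·I_B = 200 × 0.0186 = 3.72 mA.
Collector loop: V_CE = V_CC − I_C·R_C = 23 − 3.72×5.6 = 2.19 V.
Since V_CE = 2.19 V > V_CE(sat) ≈ 0.2 V, the transistor is in the active region as assumed.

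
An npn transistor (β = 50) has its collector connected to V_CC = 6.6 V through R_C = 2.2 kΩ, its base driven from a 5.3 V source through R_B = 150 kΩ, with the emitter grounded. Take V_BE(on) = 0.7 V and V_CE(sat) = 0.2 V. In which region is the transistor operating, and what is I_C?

Assume active. Base-emitter loop: I_B = (V_BB − V_BE)/R_B = (5.3 − 0.7)/150 = 0.0307 mA.
I_C = β·I_B = 50×0.0307 = 1.53 mA.
V_CE = V_CC − I_C·R_C = 6.6 − 1.53×2.2 = 3.23 V > V_CE(sat), so the active-region assumption holds.

active; I_C ≈ 1.5 mA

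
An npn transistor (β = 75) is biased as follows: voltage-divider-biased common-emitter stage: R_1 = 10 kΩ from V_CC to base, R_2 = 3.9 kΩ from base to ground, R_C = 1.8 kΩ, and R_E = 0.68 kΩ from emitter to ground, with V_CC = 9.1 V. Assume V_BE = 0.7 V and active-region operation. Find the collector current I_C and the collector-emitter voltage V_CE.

I_C ≈ 2.6 mA, V_CE ≈ 2.8 V

Thevenize the base divider: V_Th = V_CC·R_2/(R_1+R_2) = 9.1×3.9/13.9 = 2.55 V, R_Th = R_1‖R_2 = 2.81 kΩ.
Base-emitter loop: V_Th = I_B·R_Th + V_BE + (β+1)I_B·R_E, so I_B = (2.55 − 0.7) / (2.81 + 76×0.68) = 0.034 mA.
I_C = β·I_B = 75×0.034 = 2.55 mA, and I_E = (β+1)I_B = 2.59 mA.
V_CE = V_CC − I_C·R_C − I_E·R_E = 9.1 − 2.55×1.8 − 2.59×0.68 = 2.75 V.
V_CE = 2.75 V > 0.2 V confirms active-region operation.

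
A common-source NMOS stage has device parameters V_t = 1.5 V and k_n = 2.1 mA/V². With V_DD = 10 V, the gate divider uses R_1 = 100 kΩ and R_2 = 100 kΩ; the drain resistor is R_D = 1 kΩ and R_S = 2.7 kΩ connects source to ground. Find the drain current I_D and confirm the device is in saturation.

I_D ≈ 0.94 mA

V_G = V_DD·R_2/(R_1+R_2) = 10×100/200 = 5 V.
Assume saturation: I_D = (k_n/2)(V_GS − V_t)² with V_GS = V_G − I_D·R_S = 5 − 2.7·I_D.
Substituting gives 7.65·I_D² − 20.8·I_D + 12.9 = 0, with roots I_D = 0.945 or 1.78 mA.
The root I_D = 1.78 mA gives V_GS = 0.199 V ≤ V_t, so take I_D = 0.945 mA.
Then V_GS = 2.45 V and V_DS = V_DD − I_D(R_D+R_S) = 10 − 0.945×3.7 = 6.5 V.
Saturation requires V_DS ≥ V_GS − V_t = 0.949 V; 6.5 ≥ 0.949 ✓.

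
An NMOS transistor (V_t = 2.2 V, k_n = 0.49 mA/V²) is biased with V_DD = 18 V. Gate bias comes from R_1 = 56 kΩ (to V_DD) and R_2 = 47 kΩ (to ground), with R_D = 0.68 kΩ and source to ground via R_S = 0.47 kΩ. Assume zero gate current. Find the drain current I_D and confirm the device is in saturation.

V_G = V_DD·R_2/(R_1+R_2) = 18×47/103 = 8.21 V.
Assume saturation: I_D = (k_n/2)(V_GS − V_t)² with V_GS = V_G − I_D·R_S = 8.21 − 0.47·I_D.
Substituting gives 0.0541·I_D² − 2.38·I_D + 8.86 = 0, with roots I_D = 4.1 or 40 mA.
The root I_D = 40 mA gives V_GS = -10.6 V ≤ V_t, so take I_D = 4.1 mA.
Then V_GS = 6.29 V and V_DS = V_DD − I_D(R_D+R_S) = 18 − 4.1×1.15 = 13.3 V.
Saturation requires V_DS ≥ V_GS − V_t = 4.09 V; 13.3 ≥ 4.09 ✓.

I_D ≈ 4.1 mA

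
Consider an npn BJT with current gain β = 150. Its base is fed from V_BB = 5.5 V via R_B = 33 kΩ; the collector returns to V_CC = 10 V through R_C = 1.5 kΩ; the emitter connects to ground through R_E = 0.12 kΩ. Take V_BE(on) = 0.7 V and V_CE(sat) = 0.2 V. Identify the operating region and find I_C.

Assume active: I_B = (5.5 − 0.7)/(33 + 151×0.12) = 0.0939 mA, I_C = β·I_B = 14.1 mA.
Then V_CE = 10 − 14.1×1.5 − 14.2×0.12 = -12.8 V < 0.2 V — the active assumption fails.
Re-solve with V_CE = 0.2 V. KCL at the emitter: V_E/R_E = (V_BB−0.7−V_E)/R_B + (V_CC−0.2−V_E)/R_C, giving V_E = 0.74 V.
I_C = (V_CC − 0.2 − V_E)/R_C = (9.8 − 0.74)/1.5 = 6.04 mA.
Check: I_B = (4.8 − 0.74)/33 = 0.123 mA, and β·I_B = 18.5 mA > I_C, confirming saturation.

saturation; I_C ≈ 6 mA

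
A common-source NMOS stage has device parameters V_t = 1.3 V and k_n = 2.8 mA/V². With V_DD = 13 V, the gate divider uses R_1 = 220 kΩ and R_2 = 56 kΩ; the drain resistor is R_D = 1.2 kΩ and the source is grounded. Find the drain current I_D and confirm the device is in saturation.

V_G = V_DD·R_2/(R_1+R_2) = 13×56/276 = 2.64 V. With the source grounded, V_GS = V_G = 2.64 V.
Assume saturation: I_D = (k_n/2)(V_GS − V_t)² = (2.8/2)×(2.64 − 1.3)² = 1.4×1.34² = 2.51 mA.
V_DS = V_DD − I_D·R_D = 13 − 2.51×1.2 = 9.99 V.
Saturation requires V_DS ≥ V_GS − V_t = 1.34 V; 9.99 ≥ 1.34 ✓.

I_D ≈ 2.5 mA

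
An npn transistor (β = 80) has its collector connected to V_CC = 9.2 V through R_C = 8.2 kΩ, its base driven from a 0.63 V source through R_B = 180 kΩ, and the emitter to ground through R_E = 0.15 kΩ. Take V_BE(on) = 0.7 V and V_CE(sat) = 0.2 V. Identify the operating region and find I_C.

cutoff; I_C ≈ 0

V_BB = 0.63 V ≤ V_BE(on) = 0.7 V, so the base-emitter junction is not forward biased.
The transistor is in cutoff: I_B = I_C = 0.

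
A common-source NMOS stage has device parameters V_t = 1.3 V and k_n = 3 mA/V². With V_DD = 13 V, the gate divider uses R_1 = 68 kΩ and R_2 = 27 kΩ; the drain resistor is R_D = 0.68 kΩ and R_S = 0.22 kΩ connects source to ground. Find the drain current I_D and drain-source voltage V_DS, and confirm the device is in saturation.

I_D ≈ 3.7 mA, V_DS ≈ 9.6 V

V_G = V_DD·R_2/(R_1+R_2) = 13×27/95 = 3.69 V.
Assume saturation: I_D = (k_n/2)(V_GS − V_t)² with V_GS = V_G − I_D·R_S = 3.69 − 0.22·I_D.
Substituting gives 0.0726·I_D² − 2.58·I_D + 8.6 = 0, with roots I_D = 3.72 or 31.8 mA.
The root I_D = 31.8 mA gives V_GS = -3.31 V ≤ V_t, so take I_D = 3.72 mA.
Then V_GS = 2.88 V and V_DS = V_DD − I_D(R_D+R_S) = 13 − 3.72×0.9 = 9.65 V.
Saturation requires V_DS ≥ V_GS − V_t = 1.58 V; 9.65 ≥ 1.58 ✓.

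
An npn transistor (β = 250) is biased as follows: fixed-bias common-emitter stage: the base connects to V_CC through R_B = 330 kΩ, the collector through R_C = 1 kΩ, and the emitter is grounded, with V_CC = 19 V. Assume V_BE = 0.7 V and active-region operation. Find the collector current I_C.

I_C ≈ 14 mA

Base loop: V_CC = I_B·R_B + V_BE, so I_B = (19 − 0.7)/330 kΩ = 0.0555 mA.
In the active region I_C = β·I_B = 250 × 0.0555 = 13.9 mA.
Collector loop: V_CE = V_CC − I_C·R_C = 19 − 13.9×1 = 5.14 V.
Since V_CE = 5.14 V > V_CE(sat) ≈ 0.2 V, the transistor is in the active region as assumed.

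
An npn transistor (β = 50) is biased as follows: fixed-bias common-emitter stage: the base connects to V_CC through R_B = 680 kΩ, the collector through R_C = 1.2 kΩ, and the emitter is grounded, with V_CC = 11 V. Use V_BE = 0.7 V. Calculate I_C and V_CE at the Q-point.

I_C ≈ 0.76 mA, V_CE ≈ 10 V

Base loop: V_CC = I_B·R_B + V_BE, so I_B = (11 − 0.7)/680 kΩ = 0.0151 mA.
In the active region I_C = β·I_B = 50 × 0.0151 = 0.757 mA.
Collector loop: V_CE = V_CC − I_C·R_C = 11 − 0.757×1.2 = 10.1 V.
Since V_CE = 10.1 V > V_CE(sat) ≈ 0.2 V, the transistor is in the active region as assumed.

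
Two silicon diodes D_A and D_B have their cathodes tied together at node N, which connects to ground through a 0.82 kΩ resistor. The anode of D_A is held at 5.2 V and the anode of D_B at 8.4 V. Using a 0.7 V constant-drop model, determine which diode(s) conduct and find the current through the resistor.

Only D_B conducts; I_R ≈ 9.4 mA

Assume both conduct. Then node N would need to be at both 5.2−0.7 = 4.5 V and 8.4−0.7 = 7.7 V, which is impossible.
Assume only D_B conducts: V_N = 8.4 − 0.7 = 7.7 V, so I_R = 7.7/0.82 = 9.39 mA.
Check D_A: its anode-to-cathode voltage is 5.2 − 7.7 = -2.5 V < 0.7 V, so it is off. The assumption is consistent.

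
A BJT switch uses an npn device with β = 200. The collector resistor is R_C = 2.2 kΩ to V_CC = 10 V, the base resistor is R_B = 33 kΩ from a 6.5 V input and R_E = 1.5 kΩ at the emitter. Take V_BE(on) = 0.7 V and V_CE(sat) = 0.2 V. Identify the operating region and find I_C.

saturation; I_C ≈ 2.6 mA

Assume active: I_B = (6.5 − 0.7)/(33 + 201×1.5) = 0.0173 mA, I_C = β·I_B = 3.47 mA.
Then V_CE = 10 − 3.47×2.2 − 3.49×1.5 = -2.86 V < 0.2 V — the active assumption fails.
Re-solve with V_CE = 0.2 V. KCL at the emitter: V_E/R_E = (V_BB−0.7−V_E)/R_B + (V_CC−0.2−V_E)/R_C, giving V_E = 4.02 V.
I_C = (V_CC − 0.2 − V_E)/R_C = (9.8 − 4.02)/2.2 = 2.63 mA.
Check: I_B = (5.8 − 4.02)/33 = 0.0539 mA, and β·I_B = 10.8 mA > I_C, confirming saturation.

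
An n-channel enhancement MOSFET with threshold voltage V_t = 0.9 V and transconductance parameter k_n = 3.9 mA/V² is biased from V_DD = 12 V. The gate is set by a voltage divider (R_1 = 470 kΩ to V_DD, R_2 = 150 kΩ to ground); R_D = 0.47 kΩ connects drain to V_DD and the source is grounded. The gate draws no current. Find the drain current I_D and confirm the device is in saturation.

I_D ≈ 7.8 mA

V_G = V_DD·R_2/(R_1+R_2) = 12×150/620 = 2.9 V. With the source grounded, V_GS = V_G = 2.9 V.
Assume saturation: I_D = (k_n/2)(V_GS − V_t)² = (3.9/2)×(2.9 − 0.9)² = 1.95×2² = 7.83 mA.
V_DS = V_DD − I_D·R_D = 12 − 7.83×0.47 = 8.32 V.
Saturation requires V_DS ≥ V_GS − V_t = 2 V; 8.32 ≥ 2 ✓.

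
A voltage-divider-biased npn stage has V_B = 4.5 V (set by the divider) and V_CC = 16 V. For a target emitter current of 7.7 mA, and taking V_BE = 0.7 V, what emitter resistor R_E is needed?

V_E = V_B − V_BE = 4.5 − 0.7 = 3.8 V.
R_E = V_E / I_E = 3.8 / 7.7 = 0.494 kΩ.

R_E ≈ 0.49 kΩ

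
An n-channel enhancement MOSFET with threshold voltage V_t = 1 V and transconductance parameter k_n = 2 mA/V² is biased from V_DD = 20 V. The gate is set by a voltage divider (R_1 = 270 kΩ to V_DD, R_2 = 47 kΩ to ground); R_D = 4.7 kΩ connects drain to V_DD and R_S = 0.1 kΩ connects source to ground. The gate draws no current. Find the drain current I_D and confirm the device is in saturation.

V_G = V_DD·R_2/(R_1+R_2) = 20×47/317 = 2.97 V.
Assume saturation: I_D = (k_n/2)(V_GS − V_t)² with V_GS = V_G − I_D·R_S = 2.97 − 0.1·I_D.
Substituting gives 0.01·I_D² − 1.39·I_D + 3.86 = 0, with roots I_D = 2.83 or 136 mA.
The root I_D = 136 mA gives V_GS = -10.7 V ≤ V_t, so take I_D = 2.83 mA.
Then V_GS = 2.68 V and V_DS = V_DD − I_D(R_D+R_S) = 20 − 2.83×4.8 = 6.42 V.
Saturation requires V_DS ≥ V_GS − V_t = 1.68 V; 6.42 ≥ 1.68 ✓.

I_D ≈ 2.8 mA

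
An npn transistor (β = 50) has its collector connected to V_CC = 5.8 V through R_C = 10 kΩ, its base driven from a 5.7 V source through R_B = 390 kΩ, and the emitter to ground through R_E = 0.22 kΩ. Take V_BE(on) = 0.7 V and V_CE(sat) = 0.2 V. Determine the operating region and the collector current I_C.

Assume active: I_B = (5.7 − 0.7)/(390 + 51×0.22) = 0.0125 mA, I_C = β·I_B = 0.623 mA.
Then V_CE = 5.8 − 0.623×10 − 0.636×0.22 = -0.571 V < 0.2 V — the active assumption fails.
Re-solve with V_CE = 0.2 V. KCL at the emitter: V_E/R_E = (V_BB−0.7−V_E)/R_B + (V_CC−0.2−V_E)/R_C, giving V_E = 0.123 V.
I_C = (V_CC − 0.2 − V_E)/R_C = (5.6 − 0.123)/10 = 0.548 mA.
Check: I_B = (5 − 0.123)/390 = 0.0125 mA, and β·I_B = 0.625 mA > I_C, confirming saturation.

saturation; I_C ≈ 0.55 mA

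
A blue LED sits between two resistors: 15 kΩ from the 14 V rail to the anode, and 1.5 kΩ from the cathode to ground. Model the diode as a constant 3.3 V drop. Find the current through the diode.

I ≈ 0.65 mA

The two resistors are in series with the diode, so KVL gives 14 = I·15 + 3.3 + I·1.5.
I = (14 − 3.3) / (15 + 1.5) kΩ = 10.7 / 16.5 = 0.648 mA.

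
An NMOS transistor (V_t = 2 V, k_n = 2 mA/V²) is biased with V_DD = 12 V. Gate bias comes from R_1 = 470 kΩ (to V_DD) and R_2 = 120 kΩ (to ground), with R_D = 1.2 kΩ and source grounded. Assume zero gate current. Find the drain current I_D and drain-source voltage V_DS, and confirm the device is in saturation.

V_G = V_DD·R_2/(R_1+R_2) = 12×120/590 = 2.44 V. With the source grounded, V_GS = V_G = 2.44 V.
Assume saturation: I_D = (k_n/2)(V_GS − V_t)² = (2/2)×(2.44 − 2)² = 1×0.441² = 0.194 mA.
V_DS = V_DD − I_D·R_D = 12 − 0.194×1.2 = 11.8 V.
Saturation requires V_DS ≥ V_GS − V_t = 0.441 V; 11.8 ≥ 0.441 ✓.

I_D ≈ 0.19 mA, V_DS ≈ 12 V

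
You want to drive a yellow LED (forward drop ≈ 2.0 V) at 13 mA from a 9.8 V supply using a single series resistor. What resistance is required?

The resistor drops V_S − V_D = 9.8 − 2.0 = 7.8 V at 13 mA.
R = 7.8 V / 13 mA = 0.6 kΩ.

R ≈ 0.6 kΩ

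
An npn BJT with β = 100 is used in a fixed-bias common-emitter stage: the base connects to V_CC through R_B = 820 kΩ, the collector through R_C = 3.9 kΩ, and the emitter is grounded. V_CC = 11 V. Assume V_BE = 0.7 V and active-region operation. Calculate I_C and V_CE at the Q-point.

I_C ≈ 1.3 mA, V_CE ≈ 6.1 V

Base loop: V_CC = I_B·R_B + V_BE, so I_B = (11 − 0.7)/820 kΩ = 0.0126 mA.
In the active region I_C = β·I_B = 100 × 0.0126 = 1.26 mA.
Collector loop: V_CE = V_CC − I_C·R_C = 11 − 1.26×3.9 = 6.1 V.
Since V_CE = 6.1 V > V_CE(sat) ≈ 0.2 V, the transistor is in the active region as assumed.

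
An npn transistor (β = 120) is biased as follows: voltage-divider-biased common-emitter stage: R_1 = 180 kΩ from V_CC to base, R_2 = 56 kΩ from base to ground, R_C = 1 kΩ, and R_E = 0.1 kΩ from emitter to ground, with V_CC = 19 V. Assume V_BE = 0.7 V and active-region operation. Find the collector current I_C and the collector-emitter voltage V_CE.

I_C ≈ 8.3 mA, V_CE ≈ 9.8 V

Thevenize the base divider: V_Th = V_CC·R_2/(R_1+R_2) = 19×56/236 = 4.51 V, R_Th = R_1‖R_2 = 42.7 kΩ.
Base-emitter loop: V_Th = I_B·R_Th + V_BE + (β+1)I_B·R_E, so I_B = (4.51 − 0.7) / (42.7 + 121×0.1) = 0.0695 mA.
I_C = β·I_B = 120×0.0695 = 8.34 mA, and I_E = (β+1)I_B = 8.41 mA.
V_CE = V_CC − I_C·R_C − I_E·R_E = 19 − 8.34×1 − 8.41×0.1 = 9.82 V.
V_CE = 9.82 V > 0.2 V confirms active-region operation.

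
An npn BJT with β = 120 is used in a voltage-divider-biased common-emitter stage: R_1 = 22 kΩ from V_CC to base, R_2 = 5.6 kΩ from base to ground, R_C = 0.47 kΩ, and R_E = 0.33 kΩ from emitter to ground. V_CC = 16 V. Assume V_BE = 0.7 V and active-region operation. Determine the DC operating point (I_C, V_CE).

I_C ≈ 6.9 mA, V_CE ≈ 10 V

Thevenize the base divider: V_Th = V_CC·R_2/(R_1+R_2) = 16×5.6/27.6 = 3.25 V, R_Th = R_1‖R_2 = 4.46 kΩ.
Base-emitter loop: V_Th = I_B·R_Th + V_BE + (β+1)I_B·R_E, so I_B = (3.25 − 0.7) / (4.46 + 121×0.33) = 0.0574 mA.
I_C = β·I_B = 120×0.0574 = 6.88 mA, and I_E = (β+1)I_B = 6.94 mA.
V_CE = V_CC − I_C·R_C − I_E·R_E = 16 − 6.88×0.47 − 6.94×0.33 = 10.5 V.
V_CE = 10.5 V > 0.2 V confirms active-region operation.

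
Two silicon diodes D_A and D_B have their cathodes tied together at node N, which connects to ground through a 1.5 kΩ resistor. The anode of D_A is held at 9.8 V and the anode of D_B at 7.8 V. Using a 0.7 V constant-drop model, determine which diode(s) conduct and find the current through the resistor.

Only D_A conducts; I_R ≈ 6.1 mA

Assume both conduct. Then node N would need to be at both 9.8−0.7 = 9.1 V and 7.8−0.7 = 7.1 V, which is impossible.
Assume only D_A conducts: V_N = 9.8 − 0.7 = 9.1 V, so I_R = 9.1/1.5 = 6.07 mA.
Check D_B: its anode-to-cathode voltage is 7.8 − 9.1 = -1.3 V < 0.7 V, so it is off. The assumption is consistent.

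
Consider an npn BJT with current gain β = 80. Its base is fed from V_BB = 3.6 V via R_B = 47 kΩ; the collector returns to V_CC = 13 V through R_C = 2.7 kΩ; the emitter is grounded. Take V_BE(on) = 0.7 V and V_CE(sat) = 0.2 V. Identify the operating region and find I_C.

saturation; I_C ≈ 4.7 mA

Assume active: I_B = (3.6 − 0.7)/47 = 0.0617 mA, giving I_C = β·I_B = 4.94 mA.
But then V_CE = 13 − 4.94×2.7 = -0.328 V < V_CE(sat) = 0.2 V — impossible in the active region.
So the transistor is saturated. With V_CE = 0.2 V, I_C = (V_CC − 0.2)/R_C = 12.8/2.7 = 4.74 mA.
Check: β·I_B = 4.94 mA > I_C = 4.74 mA, confirming saturation.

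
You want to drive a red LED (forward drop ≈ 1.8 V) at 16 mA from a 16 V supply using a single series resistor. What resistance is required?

The resistor drops V_S − V_D = 16 − 1.8 = 14.2 V at 16 mA.
R = 14.2 V / 16 mA = 0.887 kΩ.

R ≈ 0.89 kΩ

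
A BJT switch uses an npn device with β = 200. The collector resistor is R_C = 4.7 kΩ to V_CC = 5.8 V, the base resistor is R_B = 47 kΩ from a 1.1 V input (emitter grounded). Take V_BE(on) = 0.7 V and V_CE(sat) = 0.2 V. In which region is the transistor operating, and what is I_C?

Assume active: I_B = (1.1 − 0.7)/47 = 0.00851 mA, giving I_C = β·I_B = 1.7 mA.
But then V_CE = 5.8 − 1.7×4.7 = -2.2 V < V_CE(sat) = 0.2 V — impossible in the active region.
So the transistor is saturated. With V_CE = 0.2 V, I_C = (V_CC − 0.2)/R_C = 5.6/4.7 = 1.19 mA.
Check: β·I_B = 1.7 mA > I_C = 1.19 mA, confirming saturation.

saturation; I_C ≈ 1.2 mA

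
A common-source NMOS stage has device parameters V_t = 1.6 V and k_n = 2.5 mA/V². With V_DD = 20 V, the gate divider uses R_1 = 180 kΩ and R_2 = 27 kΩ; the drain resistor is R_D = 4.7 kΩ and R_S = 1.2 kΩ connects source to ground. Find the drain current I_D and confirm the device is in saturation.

V_G = V_DD·R_2/(R_1+R_2) = 20×27/207 = 2.61 V.
Assume saturation: I_D = (k_n/2)(V_GS − V_t)² with V_GS = V_G − I_D·R_S = 2.61 − 1.2·I_D.
Substituting gives 1.8·I_D² − 4.03·I_D + 1.27 = 0, with roots I_D = 0.381 or 1.86 mA.
The root I_D = 1.86 mA gives V_GS = 0.381 V ≤ V_t, so take I_D = 0.381 mA.
Then V_GS = 2.15 V and V_DS = V_DD − I_D(R_D+R_S) = 20 − 0.381×5.9 = 17.8 V.
Saturation requires V_DS ≥ V_GS − V_t = 0.552 V; 17.8 ≥ 0.552 ✓.

I_D ≈ 0.38 mA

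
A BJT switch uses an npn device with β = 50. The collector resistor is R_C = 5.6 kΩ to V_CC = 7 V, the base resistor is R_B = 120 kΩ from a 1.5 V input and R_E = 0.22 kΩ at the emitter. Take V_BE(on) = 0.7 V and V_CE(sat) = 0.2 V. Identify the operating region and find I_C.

active; I_C ≈ 0.3 mA

Assume active. Base-emitter loop: I_B = (V_BB − V_BE)/(R_B + (β+1)R_E) = (1.5 − 0.7)/(120 + 51×0.22) = 0.0061 mA.
I_C = β·I_B = 50×0.0061 = 0.305 mA.
V_CE = V_CC − I_C·R_C − I_E·R_E = 7 − 0.305×5.6 − 0.311×0.22 = 5.22 V > V_CE(sat), so the active-region assumption holds.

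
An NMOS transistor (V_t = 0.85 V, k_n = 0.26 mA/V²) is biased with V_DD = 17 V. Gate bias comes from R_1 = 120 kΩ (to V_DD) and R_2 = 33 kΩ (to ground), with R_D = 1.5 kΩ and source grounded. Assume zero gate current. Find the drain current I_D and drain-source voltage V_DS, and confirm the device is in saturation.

I_D ≈ 1 mA, V_DS ≈ 15 V

V_G = V_DD·R_2/(R_1+R_2) = 17×33/153 = 3.67 V. With the source grounded, V_GS = V_G = 3.67 V.
Assume saturation: I_D = (k_n/2)(V_GS − V_t)² = (0.26/2)×(3.67 − 0.85)² = 0.13×2.82² = 1.03 mA.
V_DS = V_DD − I_D·R_D = 17 − 1.03×1.5 = 15.5 V.
Saturation requires V_DS ≥ V_GS − V_t = 2.82 V; 15.5 ≥ 2.82 ✓.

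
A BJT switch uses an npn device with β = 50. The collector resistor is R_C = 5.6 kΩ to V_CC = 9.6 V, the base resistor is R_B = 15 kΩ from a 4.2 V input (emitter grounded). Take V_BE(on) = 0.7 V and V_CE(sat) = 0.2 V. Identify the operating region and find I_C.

Assume active: I_B = (4.2 − 0.7)/15 = 0.233 mA, giving I_C = β·I_B = 11.7 mA.
But then V_CE = 9.6 − 11.7×5.6 = -55.7 V < V_CE(sat) = 0.2 V — impossible in the active region.
So the transistor is saturated. With V_CE = 0.2 V, I_C = (V_CC − 0.2)/R_C = 9.4/5.6 = 1.68 mA.
Check: β·I_B = 11.7 mA > I_C = 1.68 mA, confirming saturation.

saturation; I_C ≈ 1.7 mA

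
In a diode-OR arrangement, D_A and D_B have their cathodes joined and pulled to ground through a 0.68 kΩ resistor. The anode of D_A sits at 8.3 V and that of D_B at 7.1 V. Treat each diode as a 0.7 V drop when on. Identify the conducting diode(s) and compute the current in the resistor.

Only D_A conducts; I_R ≈ 11 mA

Assume both conduct. Then node N would need to be at both 8.3−0.7 = 7.6 V and 7.1−0.7 = 6.4 V, which is impossible.
Assume only D_A conducts: V_N = 8.3 − 0.7 = 7.6 V, so I_R = 7.6/0.68 = 11.2 mA.
Check D_B: its anode-to-cathode voltage is 7.1 − 7.6 = -0.5 V < 0.7 V, so it is off. The assumption is consistent.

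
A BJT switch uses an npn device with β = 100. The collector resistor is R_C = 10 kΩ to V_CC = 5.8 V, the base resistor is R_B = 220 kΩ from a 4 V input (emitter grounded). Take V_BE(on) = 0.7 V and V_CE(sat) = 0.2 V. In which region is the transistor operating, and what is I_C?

Assume active: I_B = (4 − 0.7)/220 = 0.015 mA, giving I_C = β·I_B = 1.5 mA.
But then V_CE = 5.8 − 1.5×10 = -9.2 V < V_CE(sat) = 0.2 V — impossible in the active region.
So the transistor is saturated. With V_CE = 0.2 V, I_C = (V_CC − 0.2)/R_C = 5.6/10 = 0.56 mA.
Check: β·I_B = 1.5 mA > I_C = 0.56 mA, confirming saturation.

saturation; I_C ≈ 0.56 mA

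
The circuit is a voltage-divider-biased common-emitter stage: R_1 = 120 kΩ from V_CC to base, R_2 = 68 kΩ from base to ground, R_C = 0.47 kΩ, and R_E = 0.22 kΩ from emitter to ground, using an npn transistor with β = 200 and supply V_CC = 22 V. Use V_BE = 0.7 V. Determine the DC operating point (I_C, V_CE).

Thevenize the base divider: V_Th = V_CC·R_2/(R_1+R_2) = 22×68/188 = 7.96 V, R_Th = R_1‖R_2 = 43.4 kΩ.
Base-emitter loop: V_Th = I_B·R_Th + V_BE + (β+1)I_B·R_E, so I_B = (7.96 − 0.7) / (43.4 + 201×0.22) = 0.0828 mA.
I_C = β·I_B = 200×0.0828 = 16.6 mA, and I_E = (β+1)I_B = 16.6 mA.
V_CE = V_CC − I_C·R_C − I_E·R_E = 22 − 16.6×0.47 − 16.6×0.22 = 10.6 V.
V_CE = 10.6 V > 0.2 V confirms active-region operation.

I_C ≈ 17 mA, V_CE ≈ 11 V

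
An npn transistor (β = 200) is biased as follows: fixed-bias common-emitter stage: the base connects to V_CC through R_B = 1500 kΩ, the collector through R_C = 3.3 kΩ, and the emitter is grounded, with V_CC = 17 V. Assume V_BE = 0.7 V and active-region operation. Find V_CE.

V_CE ≈ 9.8 V

Base loop: V_CC = I_B·R_B + V_BE, so I_B = (17 − 0.7)/1500 kΩ = 0.0109 mA.
In the active region I_C = β·I_B = 200 × 0.0109 = 2.17 mA.
Collector loop: V_CE = V_CC − I_C·R_C = 17 − 2.17×3.3 = 9.83 V.
Since V_CE = 9.83 V > V_CE(sat) ≈ 0.2 V, the transistor is in the active region as assumed.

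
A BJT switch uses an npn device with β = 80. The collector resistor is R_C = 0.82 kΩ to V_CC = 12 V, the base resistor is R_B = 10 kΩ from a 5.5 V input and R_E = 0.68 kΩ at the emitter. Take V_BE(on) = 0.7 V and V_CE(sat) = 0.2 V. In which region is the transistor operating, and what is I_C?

Assume active. Base-emitter loop: I_B = (V_BB − V_BE)/(R_B + (β+1)R_E) = (5.5 − 0.7)/(10 + 81×0.68) = 0.0738 mA.
I_C = β·I_B = 80×0.0738 = 5.9 mA.
V_CE = V_CC − I_C·R_C − I_E·R_E = 12 − 5.9×0.82 − 5.97×0.68 = 3.1 V > V_CE(sat), so the active-region assumption holds.

active; I_C ≈ 5.9 mA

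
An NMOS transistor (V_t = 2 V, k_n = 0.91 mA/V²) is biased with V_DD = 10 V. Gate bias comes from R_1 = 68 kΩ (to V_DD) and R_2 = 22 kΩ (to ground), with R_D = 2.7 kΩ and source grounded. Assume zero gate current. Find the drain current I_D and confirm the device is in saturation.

V_G = V_DD·R_2/(R_1+R_2) = 10×22/90 = 2.44 V. With the source grounded, V_GS = V_G = 2.44 V.
Assume saturation: I_D = (k_n/2)(V_GS − V_t)² = (0.91/2)×(2.44 − 2)² = 0.455×0.444² = 0.0899 mA.
V_DS = V_DD − I_D·R_D = 10 − 0.0899×2.7 = 9.76 V.
Saturation requires V_DS ≥ V_GS − V_t = 0.444 V; 9.76 ≥ 0.444 ✓.

I_D ≈ 0.09 mA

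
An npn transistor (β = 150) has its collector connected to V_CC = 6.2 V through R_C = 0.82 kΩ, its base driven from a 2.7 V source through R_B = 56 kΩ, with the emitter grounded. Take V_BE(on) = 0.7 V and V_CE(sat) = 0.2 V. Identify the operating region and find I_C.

active; I_C ≈ 5.4 mA

Assume active. Base-emitter loop: I_B = (V_BB − V_BE)/R_B = (2.7 − 0.7)/56 = 0.0357 mA.
I_C = β·I_B = 150×0.0357 = 5.36 mA.
V_CE = V_CC − I_C·R_C = 6.2 − 5.36×0.82 = 1.81 V > V_CE(sat), so the active-region assumption holds.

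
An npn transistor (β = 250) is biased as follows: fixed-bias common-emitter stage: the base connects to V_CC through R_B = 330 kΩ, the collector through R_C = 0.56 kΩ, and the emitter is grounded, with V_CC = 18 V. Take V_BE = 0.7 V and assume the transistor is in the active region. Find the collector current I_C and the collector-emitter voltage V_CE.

I_C ≈ 13 mA, V_CE ≈ 11 V

Base loop: V_CC = I_B·R_B + V_BE, so I_B = (18 − 0.7)/330 kΩ = 0.0524 mA.
In the active region I_C = β·I_B = 250 × 0.0524 = 13.1 mA.
Collector loop: V_CE = V_CC − I_C·R_C = 18 − 13.1×0.56 = 10.7 V.
Since V_CE = 10.7 V > V_CE(sat) ≈ 0.2 V, the transistor is in the active region as assumed.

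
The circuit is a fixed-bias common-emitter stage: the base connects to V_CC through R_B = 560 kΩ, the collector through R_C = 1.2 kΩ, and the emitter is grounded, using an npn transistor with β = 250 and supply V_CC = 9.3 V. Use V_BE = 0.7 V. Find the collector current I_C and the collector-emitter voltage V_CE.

I_C ≈ 3.8 mA, V_CE ≈ 4.7 V

Base loop: V_CC = I_B·R_B + V_BE, so I_B = (9.3 − 0.7)/560 kΩ = 0.0154 mA.
In the active region I_C = β·I_B = 250 × 0.0154 = 3.84 mA.
Collector loop: V_CE = V_CC − I_C·R_C = 9.3 − 3.84×1.2 = 4.69 V.
Since V_CE = 4.69 V > V_CE(sat) ≈ 0.2 V, the transistor is in the active region as assumed.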